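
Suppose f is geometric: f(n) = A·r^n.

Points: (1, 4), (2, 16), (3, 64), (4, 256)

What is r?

4

Consecutive ratio: 16/4 = 4, and 64/16 = 4, so r = 4.
Then A·4^1 = 4 gives A = 1, and f(n) = 1·4^n.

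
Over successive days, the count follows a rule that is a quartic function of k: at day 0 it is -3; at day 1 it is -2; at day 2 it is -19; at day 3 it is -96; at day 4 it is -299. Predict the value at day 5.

-718

Write the value at k as f(k).
Write f(k) = ak^4 + bk³ + ck² + dk + e; the 5 given values yield a linear system in the 5 coefficients.
Solving, f(k) = -k^4 - k³ + k² + 2k - 3.
Then f(5) = -718.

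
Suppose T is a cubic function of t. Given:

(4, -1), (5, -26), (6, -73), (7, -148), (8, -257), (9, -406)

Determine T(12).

First differences: -25, -47, -75, -109, -149. Second differences: -22, -28, -34, -40. Third differences: -6, -6, -6.
Level-3 differences are constant, so T has degree 3.
Fitting a degree-3 polynomial gives T(t) = -t³ + 4t² - 1.
Then T(12) = -1153.

-1153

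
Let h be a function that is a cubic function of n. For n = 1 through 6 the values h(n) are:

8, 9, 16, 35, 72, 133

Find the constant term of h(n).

First differences: 1, 7, 19, 37, 61. Second differences: 6, 12, 18, 24. Third differences: 6, 6, 6.
Level-3 differences are constant, so h has degree 3.
Fitting a degree-3 polynomial gives h(n) = n³ - 3n² + 3n + 7.
The constant term is h(0) = 7.

7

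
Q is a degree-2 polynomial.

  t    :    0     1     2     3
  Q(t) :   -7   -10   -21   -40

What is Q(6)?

-145

First differences: -3, -11, -19. Second differences: -8, -8.
Level-2 differences are constant, so Q has degree 2.
Fitting a degree-2 polynomial gives Q(t) = -4t² + t - 7.
Then Q(6) = -145.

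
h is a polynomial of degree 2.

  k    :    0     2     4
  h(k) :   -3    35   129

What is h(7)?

375

Write h(k) = ak² + bk + c; the 3 given values yield a linear system in the 3 coefficients.
Solving, h(k) = 7k² + 5k - 3.
Then h(7) = 375.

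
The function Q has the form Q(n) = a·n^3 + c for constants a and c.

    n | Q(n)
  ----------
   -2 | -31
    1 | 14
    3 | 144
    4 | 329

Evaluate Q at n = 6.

From Q(-2) = -31 and Q(1) = 14: -8a + c = -31 and 1a + c = 14.
Subtracting: 9a = 45, so a = 5; then c = -31 − 5·(-8) = 9.
So Q(n) = 5n³ + 9, and Q(6) = 1089.

1089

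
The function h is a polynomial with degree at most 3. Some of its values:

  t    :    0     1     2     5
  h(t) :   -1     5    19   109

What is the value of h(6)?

Write h(t) = at³ + bt² + ct + d; the 4 given values yield a linear system in the 4 coefficients.
Solving, the leading coefficient vanishes, and h(t) = 4t² + 2t - 1.
Then h(6) = 155.

155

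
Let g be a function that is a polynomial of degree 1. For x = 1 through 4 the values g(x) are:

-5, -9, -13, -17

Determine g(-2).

7

Write g(x) = ax + b; the 4 given values yield a linear system in the 2 coefficients.
Solving, g(x) = -4x - 1.
Then g(-2) = 7.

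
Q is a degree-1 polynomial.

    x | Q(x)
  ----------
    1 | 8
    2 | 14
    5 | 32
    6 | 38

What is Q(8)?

50

Write Q(x) = ax + b; the 4 given values yield a linear system in the 2 coefficients.
Solving, Q(x) = 6x + 2.
Then Q(8) = 50.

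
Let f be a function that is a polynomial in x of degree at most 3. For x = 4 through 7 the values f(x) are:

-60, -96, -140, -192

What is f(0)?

4

First differences: -36, -44, -52. Second differences: -8, -8.
Level-2 differences are constant, so f has degree 2.
Fitting a degree-2 polynomial gives f(x) = -4x² + 4.
The constant term is f(0) = 4.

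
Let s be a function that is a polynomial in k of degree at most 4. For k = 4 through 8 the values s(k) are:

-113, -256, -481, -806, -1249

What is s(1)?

First differences: -143, -225, -325, -443. Second differences: -82, -100, -118. Third differences: -18, -18.
Level-3 differences are constant, so s has degree 3.
Fitting a degree-3 polynomial gives s(k) = -3k³ + 4k² + 4k - 1.
Then s(1) = 4.

4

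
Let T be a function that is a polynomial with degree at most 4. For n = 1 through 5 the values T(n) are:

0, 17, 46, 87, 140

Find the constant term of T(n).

First differences: 17, 29, 41, 53. Second differences: 12, 12, 12.
Level-2 differences are constant, so T has degree 2.
Fitting a degree-2 polynomial gives T(n) = 6n² - n - 5.
The constant term is T(0) = -5.

-5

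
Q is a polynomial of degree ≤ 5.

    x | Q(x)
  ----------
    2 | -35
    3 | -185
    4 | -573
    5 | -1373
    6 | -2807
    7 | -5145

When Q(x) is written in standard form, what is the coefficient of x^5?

First differences: -150, -388, -800, -1434, -2338. Second differences: -238, -412, -634, -904. Third differences: -174, -222, -270. Fourth differences: -48, -48.
Level-4 differences are constant, so Q has degree 4.
Fitting a degree-4 polynomial gives Q(x) = -2x^4 - x³ - x + 7.
The coefficient of x^5 is 0.

0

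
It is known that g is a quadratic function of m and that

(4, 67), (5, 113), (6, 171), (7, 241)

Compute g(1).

1

Write g(m) = am² + bm + c; the 4 given values yield a linear system in the 3 coefficients.
Solving, g(m) = 6m² - 8m + 3.
Then g(1) = 1.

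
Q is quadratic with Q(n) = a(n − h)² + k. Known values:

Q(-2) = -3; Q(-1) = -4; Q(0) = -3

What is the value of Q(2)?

First differences -1, 1; second difference 2 = 2a, so a = 1.
Expanding, the n-coefficient is −2ah = -2h; matching it to the data gives h = -1, and then k = -4.
So Q(n) = 1(n + 1)² − 4.
Q(2) = 1·3² − 4 = 5.

5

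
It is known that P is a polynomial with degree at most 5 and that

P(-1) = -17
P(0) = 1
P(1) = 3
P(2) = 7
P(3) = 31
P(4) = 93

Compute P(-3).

First differences: 18, 2, 4, 24, 62. Second differences: -16, 2, 20, 38. Third differences: 18, 18, 18.
Level-3 differences are constant, so P has degree 3.
Fitting a degree-3 polynomial gives P(k) = 3k³ - 8k² + 7k + 1.
Then P(-3) = -173.

-173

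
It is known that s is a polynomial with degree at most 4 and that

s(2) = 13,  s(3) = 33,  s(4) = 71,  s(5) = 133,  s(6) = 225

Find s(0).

3

Write s(m) = am^4 + bm³ + cm² + dm + e; the 5 given values yield a linear system in the 5 coefficients.
Solving, the leading coefficient vanishes, and s(m) = m³ + m + 3.
Then s(0) = 3.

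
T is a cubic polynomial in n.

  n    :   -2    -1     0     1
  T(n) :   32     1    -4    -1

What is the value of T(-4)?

244

Write T(n) = an³ + bn² + cn + d; the 4 given values yield a linear system in the 4 coefficients.
Solving, T(n) = -3n³ + 4n² + 2n - 4.
Then T(-4) = 244.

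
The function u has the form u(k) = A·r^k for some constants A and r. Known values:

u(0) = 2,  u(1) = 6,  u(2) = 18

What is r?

3

Consecutive ratio: 6/2 = 3, and 18/6 = 3, so r = 3.
Then A·3^0 = 2 gives A = 2, and u(k) = 2·3^k.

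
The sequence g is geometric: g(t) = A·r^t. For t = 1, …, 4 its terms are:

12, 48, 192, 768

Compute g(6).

Consecutive ratio: 48/12 = 4, and 192/48 = 4, so r = 4.
Then A·4^1 = 12 gives A = 3, and g(t) = 3·4^t.
g(6) = 3·4^6 = 12288.

12288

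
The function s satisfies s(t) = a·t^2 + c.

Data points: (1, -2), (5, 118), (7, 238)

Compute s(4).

From s(1) = -2 and s(5) = 118: 1a + c = -2 and 25a + c = 118.
Subtracting: 24a = 120, so a = 5; then c = -2 − 5·1 = -7.
So s(t) = 5t² − 7, and s(4) = 73.

73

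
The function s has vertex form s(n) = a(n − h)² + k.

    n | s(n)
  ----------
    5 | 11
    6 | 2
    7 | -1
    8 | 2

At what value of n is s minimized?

First differences -9, -3, 3; second difference 6 = 2a, so a = 3.
Expanding, the n-coefficient is −2ah = -6h; matching it to the data gives h = 7, and then k = -1.
So s(n) = 3(n − 7)² − 1.
Hence h = 7.

7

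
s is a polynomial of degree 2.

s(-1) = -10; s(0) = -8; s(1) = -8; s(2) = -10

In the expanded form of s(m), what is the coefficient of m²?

First differences: 2, 0, -2. Second differences: -2, -2.
Level-2 differences are constant, so s has degree 2.
Fitting a degree-2 polynomial gives s(m) = -m² + m - 8.
The coefficient of m² is -1.

-1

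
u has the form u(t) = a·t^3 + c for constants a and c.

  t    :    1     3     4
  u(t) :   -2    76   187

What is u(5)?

From u(1) = -2 and u(3) = 76: 1a + c = -2 and 27a + c = 76.
Subtracting: 26a = 78, so a = 3; then c = -2 − 3·1 = -5.
So u(t) = 3t³ − 5, and u(5) = 370.

370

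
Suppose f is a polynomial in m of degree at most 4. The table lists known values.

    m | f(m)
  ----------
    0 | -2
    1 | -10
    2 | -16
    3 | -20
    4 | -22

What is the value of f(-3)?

34

Write f(m) = am^4 + bm³ + cm² + dm + e; the 5 given values yield a linear system in the 5 coefficients.
Solving, the top 2 coefficients vanish, and f(m) = m² - 9m - 2.
Then f(-3) = 34.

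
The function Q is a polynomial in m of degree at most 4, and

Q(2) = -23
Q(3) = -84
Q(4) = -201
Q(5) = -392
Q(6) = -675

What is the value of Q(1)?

0

Write Q(m) = am^4 + bm³ + cm² + dm + e; the 5 given values yield a linear system in the 5 coefficients.
Solving, the leading coefficient vanishes, and Q(m) = -3m³ - m² + m + 3.
Then Q(1) = 0.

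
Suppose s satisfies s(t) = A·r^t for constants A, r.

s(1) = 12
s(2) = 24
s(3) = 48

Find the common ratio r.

2

Consecutive ratio: 24/12 = 2, and 48/24 = 2, so r = 2.
Then A·2^1 = 12 gives A = 6, and s(t) = 6·2^t.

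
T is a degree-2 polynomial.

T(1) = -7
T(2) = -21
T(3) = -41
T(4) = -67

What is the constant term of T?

First differences: -14, -20, -26. Second differences: -6, -6.
Level-2 differences are constant, so T has degree 2.
Fitting a degree-2 polynomial gives T(m) = -3m² - 5m + 1.
The constant term is T(0) = 1.

1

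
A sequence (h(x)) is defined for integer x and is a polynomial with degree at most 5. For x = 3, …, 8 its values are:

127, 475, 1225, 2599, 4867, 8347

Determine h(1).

First differences: 348, 750, 1374, 2268, 3480. Second differences: 402, 624, 894, 1212. Third differences: 222, 270, 318. Fourth differences: 48, 48.
Level-4 differences are constant, so h has degree 4.
Fitting a degree-4 polynomial gives h(x) = 2x^4 + x³ - 5x² - 4x - 5.
Then h(1) = -11.

-11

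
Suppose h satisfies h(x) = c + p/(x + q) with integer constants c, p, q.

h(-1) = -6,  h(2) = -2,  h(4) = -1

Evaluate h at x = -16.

(h(x) − c)(x + q) = p for each data point; the three points give a linear system in c and q, then p follows.
Solving: c = 2, q = 4, p = -24, so h(x) = 2 − 24/(x + 4).
Then h(-16) = 2 − 24/(-12) = 4.

4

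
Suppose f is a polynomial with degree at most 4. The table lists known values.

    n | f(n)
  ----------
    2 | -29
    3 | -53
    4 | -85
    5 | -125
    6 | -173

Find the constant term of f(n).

-5

First differences: -24, -32, -40, -48. Second differences: -8, -8, -8.
Level-2 differences are constant, so f has degree 2.
Fitting a degree-2 polynomial gives f(n) = -4n² - 4n - 5.
The constant term is f(0) = -5.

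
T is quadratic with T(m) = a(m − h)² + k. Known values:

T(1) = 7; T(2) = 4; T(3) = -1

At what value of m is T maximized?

0

First differences -3, -5; second difference -2 = 2a, so a = -1.
Expanding, the m-coefficient is −2ah = 2h; matching it to the data gives h = 0, and then k = 8.
So T(m) = -1(m + 0)² + 8.
Hence h = 0.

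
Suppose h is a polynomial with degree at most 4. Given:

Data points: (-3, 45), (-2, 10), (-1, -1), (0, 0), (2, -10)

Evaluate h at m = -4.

116

Write h(m) = am^4 + bm³ + cm² + dm + e; the 5 given values yield a linear system in the 5 coefficients.
Solving, the leading coefficient vanishes, and h(m) = -2m³ + 3m.
Then h(-4) = 116.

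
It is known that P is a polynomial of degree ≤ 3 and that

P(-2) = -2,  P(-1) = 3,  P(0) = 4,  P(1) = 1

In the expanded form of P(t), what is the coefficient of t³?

0

Write P(t) = at³ + bt² + ct + d; the 4 given values yield a linear system in the 4 coefficients.
Solving, the leading coefficient vanishes, and P(t) = -2t² - t + 4.
The coefficient of t³ is 0.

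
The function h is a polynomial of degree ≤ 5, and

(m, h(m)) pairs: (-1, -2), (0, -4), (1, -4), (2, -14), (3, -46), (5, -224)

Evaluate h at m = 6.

Write h(m) = am^5 + bm^4 + cm³ + dm² + em + p; the 6 given values yield a linear system in the 6 coefficients.
Solving, the top 2 coefficients vanish, and h(m) = -2m³ + m² + m - 4.
Then h(6) = -394.

-394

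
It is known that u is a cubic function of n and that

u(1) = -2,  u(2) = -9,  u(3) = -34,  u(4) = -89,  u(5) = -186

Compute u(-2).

31

First differences: -7, -25, -55, -97. Second differences: -18, -30, -42. Third differences: -12, -12.
Level-3 differences are constant, so u has degree 3.
Fitting a degree-3 polynomial gives u(n) = -2n³ + 3n² - 2n - 1.
Then u(-2) = 31.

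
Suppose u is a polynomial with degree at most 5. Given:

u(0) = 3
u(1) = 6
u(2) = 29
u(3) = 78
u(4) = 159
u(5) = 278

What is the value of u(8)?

923

First differences: 3, 23, 49, 81, 119. Second differences: 20, 26, 32, 38. Third differences: 6, 6, 6.
Level-3 differences are constant, so u has degree 3.
Fitting a degree-3 polynomial gives u(m) = m³ + 7m² - 5m + 3.
Then u(8) = 923.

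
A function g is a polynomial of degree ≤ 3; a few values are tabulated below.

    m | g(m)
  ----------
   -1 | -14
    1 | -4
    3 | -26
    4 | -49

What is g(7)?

Write g(m) = am³ + bm² + cm + d; the 4 given values yield a linear system in the 4 coefficients.
Solving, the leading coefficient vanishes, and g(m) = -4m² + 5m - 5.
Then g(7) = -166.

-166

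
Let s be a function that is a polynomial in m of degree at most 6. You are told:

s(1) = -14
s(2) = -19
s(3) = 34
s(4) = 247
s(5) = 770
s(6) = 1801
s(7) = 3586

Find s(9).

First differences: -5, 53, 213, 523, 1031, 1785. Second differences: 58, 160, 310, 508, 754. Third differences: 102, 150, 198, 246. Fourth differences: 48, 48, 48.
Level-4 differences are constant, so s has degree 4.
Fitting a degree-4 polynomial gives s(m) = 2m^4 - 3m³ - 3m² - 5m - 5.
Then s(9) = 10642.

10642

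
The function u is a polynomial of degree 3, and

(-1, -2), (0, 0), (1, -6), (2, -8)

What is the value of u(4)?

48

Write u(m) = am³ + bm² + cm + d; the 4 given values yield a linear system in the 4 coefficients.
Solving, u(m) = 2m³ - 4m² - 4m.
Then u(4) = 48.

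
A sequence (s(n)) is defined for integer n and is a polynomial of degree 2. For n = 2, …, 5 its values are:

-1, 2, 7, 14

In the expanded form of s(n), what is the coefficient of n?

-2

First differences: 3, 5, 7. Second differences: 2, 2.
Level-2 differences are constant, so s has degree 2.
Fitting a degree-2 polynomial gives s(n) = n² - 2n - 1.
The coefficient of n is -2.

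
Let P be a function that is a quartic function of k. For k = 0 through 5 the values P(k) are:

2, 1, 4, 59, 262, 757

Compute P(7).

First differences: -1, 3, 55, 203, 495. Second differences: 4, 52, 148, 292. Third differences: 48, 96, 144. Fourth differences: 48, 48.
Level-4 differences are constant, so P has degree 4.
Fitting a degree-4 polynomial gives P(k) = 2k^4 - 4k³ + k + 2.
Then P(7) = 3439.

3439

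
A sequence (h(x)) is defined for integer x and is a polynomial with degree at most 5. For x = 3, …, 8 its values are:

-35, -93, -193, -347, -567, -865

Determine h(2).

-7

Write h(x) = ax^5 + bx^4 + cx³ + dx² + ex + p; the 6 given values yield a linear system in the 6 coefficients.
Solving, the top 2 coefficients vanish, and h(x) = -2x³ + 3x² - 5x + 7.
Then h(2) = -7.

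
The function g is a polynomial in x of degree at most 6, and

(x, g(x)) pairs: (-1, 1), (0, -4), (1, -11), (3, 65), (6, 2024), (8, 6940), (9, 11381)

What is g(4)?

Write g(x) = ax^6 + bx^5 + cx^4 + dx³ + ex² + px + q; the 7 given values yield a linear system in the 7 coefficients.
Solving, the top 2 coefficients vanish, and g(x) = 2x^4 - 2x³ - 3x² - 4x - 4.
Then g(4) = 316.

316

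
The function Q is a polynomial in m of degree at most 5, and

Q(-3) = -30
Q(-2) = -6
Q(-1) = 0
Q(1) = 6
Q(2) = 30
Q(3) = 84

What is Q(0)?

0

Write Q(m) = am^5 + bm^4 + cm³ + dm² + em + p; the 6 given values yield a linear system in the 6 coefficients.
Solving, the top 2 coefficients vanish, and Q(m) = 2m³ + 3m² + m.
The constant term is Q(0) = 0.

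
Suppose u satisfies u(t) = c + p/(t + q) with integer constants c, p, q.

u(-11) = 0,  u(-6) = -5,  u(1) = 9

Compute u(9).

(u(t) − c)(t + q) = p for each data point; the three points give a linear system in c and q, then p follows.
Solving: c = 3, q = 3, p = 24, so u(t) = 3 + 24/(t + 3).
Then u(9) = 3 + 24/12 = 5.

5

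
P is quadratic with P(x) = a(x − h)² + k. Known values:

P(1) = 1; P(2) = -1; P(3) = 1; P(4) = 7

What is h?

First differences -2, 2, 6; second difference 4 = 2a, so a = 2.
Expanding, the x-coefficient is −2ah = -4h; matching it to the data gives h = 2, and then k = -1.
So P(x) = 2(x − 2)² − 1.
Hence h = 2.

2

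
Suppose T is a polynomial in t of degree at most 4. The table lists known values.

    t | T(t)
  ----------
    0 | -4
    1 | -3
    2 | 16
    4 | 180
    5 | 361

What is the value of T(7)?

Write T(t) = at^4 + bt³ + ct² + dt + e; the 5 given values yield a linear system in the 5 coefficients.
Solving, the leading coefficient vanishes, and T(t) = 3t³ - 2t - 4.
Then T(7) = 1011.

1011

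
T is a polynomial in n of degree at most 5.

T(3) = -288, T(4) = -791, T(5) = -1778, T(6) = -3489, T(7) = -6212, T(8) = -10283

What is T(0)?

-3

First differences: -503, -987, -1711, -2723, -4071. Second differences: -484, -724, -1012, -1348. Third differences: -240, -288, -336. Fourth differences: -48, -48.
Level-4 differences are constant, so T has degree 4.
Fitting a degree-4 polynomial gives T(n) = -2n^4 - 4n³ - 5n - 3.
Then T(0) = -3.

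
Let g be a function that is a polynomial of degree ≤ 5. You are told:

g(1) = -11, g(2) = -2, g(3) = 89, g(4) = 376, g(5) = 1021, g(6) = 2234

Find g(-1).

Write g(k) = ak^5 + bk^4 + ck³ + dk² + ek + p; the 6 given values yield a linear system in the 6 coefficients.
Solving, the leading coefficient vanishes, and g(k) = 2k^4 - k³ - 3k² - 5k - 4.
Then g(-1) = 1.

1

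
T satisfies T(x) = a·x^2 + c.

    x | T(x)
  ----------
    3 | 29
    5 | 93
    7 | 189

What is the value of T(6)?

137

From T(3) = 29 and T(5) = 93: 9a + c = 29 and 25a + c = 93.
Subtracting: 16a = 64, so a = 4; then c = 29 − 4·9 = -7.
So T(x) = 4x² − 7, and T(6) = 137.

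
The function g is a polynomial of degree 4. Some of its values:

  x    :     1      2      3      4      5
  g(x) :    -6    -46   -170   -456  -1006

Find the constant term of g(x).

Write g(x) = ax^4 + bx³ + cx² + dx + e; the 5 given values yield a linear system in the 5 coefficients.
Solving, g(x) = -x^4 - 3x³ + x² - 7x + 4.
The constant term is g(0) = 4.

4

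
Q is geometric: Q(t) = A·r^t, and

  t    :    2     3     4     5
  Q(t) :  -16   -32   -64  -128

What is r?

Consecutive ratio: -32/(-16) = 2, and -64/(-32) = 2, so r = 2.
Then A·2^2 = -16 gives A = -4, and Q(t) = -4·2^t.

2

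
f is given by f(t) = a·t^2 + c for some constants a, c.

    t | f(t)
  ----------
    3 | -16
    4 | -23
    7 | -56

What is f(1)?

-8

From f(3) = -16 and f(4) = -23: 9a + c = -16 and 16a + c = -23.
Subtracting: 7a = -7, so a = -1; then c = -16 − (-1)·9 = -7.
So f(t) = -1t² − 7, and f(1) = -8.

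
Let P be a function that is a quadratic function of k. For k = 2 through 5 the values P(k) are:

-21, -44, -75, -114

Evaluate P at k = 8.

-279

Write P(k) = ak² + bk + c; the 4 given values yield a linear system in the 3 coefficients.
Solving, P(k) = -4k² - 3k + 1.
Then P(8) = -279.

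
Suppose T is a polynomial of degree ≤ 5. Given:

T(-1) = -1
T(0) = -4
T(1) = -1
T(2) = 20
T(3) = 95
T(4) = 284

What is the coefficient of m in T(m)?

0

First differences: -3, 3, 21, 75, 189. Second differences: 6, 18, 54, 114. Third differences: 12, 36, 60. Fourth differences: 24, 24.
Level-4 differences are constant, so T has degree 4.
Fitting a degree-4 polynomial gives T(m) = m^4 + 2m² - 4.
The coefficient of m is 0.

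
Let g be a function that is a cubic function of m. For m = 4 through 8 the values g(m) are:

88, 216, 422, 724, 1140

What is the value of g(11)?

Write g(m) = am³ + bm² + cm + d; the 5 given values yield a linear system in the 4 coefficients.
Solving, g(m) = 3m³ - 6m² - m - 4.
Then g(11) = 3252.

3252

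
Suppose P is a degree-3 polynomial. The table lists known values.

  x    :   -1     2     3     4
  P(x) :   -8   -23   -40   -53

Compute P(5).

Write P(x) = ax³ + bx² + cx + d; the 4 given values yield a linear system in the 4 coefficients.
Solving, P(x) = x³ - 7x² - x - 1.
Then P(5) = -56.

-56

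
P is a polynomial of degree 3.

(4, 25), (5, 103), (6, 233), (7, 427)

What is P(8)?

Write P(x) = ax³ + bx² + cx + d; the 4 given values yield a linear system in the 4 coefficients.
Solving, P(x) = 2x³ - 4x² - 8x - 7.
Then P(8) = 697.

697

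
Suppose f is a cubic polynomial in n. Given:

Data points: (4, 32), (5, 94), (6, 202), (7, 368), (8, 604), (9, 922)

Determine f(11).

1852

First differences: 62, 108, 166, 236, 318. Second differences: 46, 58, 70, 82. Third differences: 12, 12, 12.
Level-3 differences are constant, so f has degree 3.
Fitting a degree-3 polynomial gives f(n) = 2n³ - 7n² + 3n + 4.
Then f(11) = 1852.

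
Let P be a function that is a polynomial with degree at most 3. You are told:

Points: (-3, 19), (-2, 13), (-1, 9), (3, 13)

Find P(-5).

37

Write P(k) = ak³ + bk² + ck + d; the 4 given values yield a linear system in the 4 coefficients.
Solving, the leading coefficient vanishes, and P(k) = k² - k + 7.
Then P(-5) = 37.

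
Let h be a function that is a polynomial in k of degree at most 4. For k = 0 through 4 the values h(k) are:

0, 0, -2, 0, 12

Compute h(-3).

Write h(k) = ak^4 + bk³ + ck² + dk + e; the 5 given values yield a linear system in the 5 coefficients.
Solving, the leading coefficient vanishes, and h(k) = k³ - 4k² + 3k.
Then h(-3) = -72.

-72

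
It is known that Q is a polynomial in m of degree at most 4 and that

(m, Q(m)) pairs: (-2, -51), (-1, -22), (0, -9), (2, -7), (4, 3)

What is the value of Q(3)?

Write Q(m) = am^4 + bm³ + cm² + dm + e; the 5 given values yield a linear system in the 5 coefficients.
Solving, the leading coefficient vanishes, and Q(m) = m³ - 5m² + 7m - 9.
Then Q(3) = -6.

-6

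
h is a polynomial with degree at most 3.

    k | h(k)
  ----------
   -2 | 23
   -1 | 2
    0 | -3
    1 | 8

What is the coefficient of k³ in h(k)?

0

First differences: -21, -5, 11. Second differences: 16, 16.
Level-2 differences are constant, so h has degree 2.
Fitting a degree-2 polynomial gives h(k) = 8k² + 3k - 3.
The coefficient of k³ is 0.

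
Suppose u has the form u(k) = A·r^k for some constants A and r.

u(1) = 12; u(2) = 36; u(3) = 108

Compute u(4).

Consecutive ratio: 36/12 = 3, and 108/36 = 3, so r = 3.
Then A·3^1 = 12 gives A = 4, and u(k) = 4·3^k.
u(4) = 4·3^4 = 324.

324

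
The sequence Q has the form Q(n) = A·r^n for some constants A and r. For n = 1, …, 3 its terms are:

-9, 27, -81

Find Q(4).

Consecutive ratio: 27/(-9) = -3, and -81/27 = -3, so r = -3.
Then A·(-3)^1 = -9 gives A = 3, and Q(n) = 3·(-3)^n.
Q(4) = 3·(-3)^4 = 243.

243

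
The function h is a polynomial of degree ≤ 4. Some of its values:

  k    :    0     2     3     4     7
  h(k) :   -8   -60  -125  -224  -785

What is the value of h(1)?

Write h(k) = ak^4 + bk³ + ck² + dk + e; the 5 given values yield a linear system in the 5 coefficients.
Solving, the leading coefficient vanishes, and h(k) = -k³ - 8k² - 6k - 8.
Then h(1) = -23.

-23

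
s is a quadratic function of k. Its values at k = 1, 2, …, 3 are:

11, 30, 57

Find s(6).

Write s(k) = ak² + bk + c; the 3 given values yield a linear system in the 3 coefficients.
Solving, s(k) = 4k² + 7k.
Then s(6) = 186.

186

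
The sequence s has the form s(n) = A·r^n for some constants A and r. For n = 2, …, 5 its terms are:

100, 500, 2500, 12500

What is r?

Consecutive ratio: 500/100 = 5, and 2500/500 = 5, so r = 5.
Then A·5^2 = 100 gives A = 4, and s(n) = 4·5^n.

5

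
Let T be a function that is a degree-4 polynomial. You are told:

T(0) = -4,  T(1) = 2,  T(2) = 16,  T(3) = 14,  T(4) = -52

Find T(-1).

Write T(t) = at^4 + bt³ + ct² + dt + e; the 5 given values yield a linear system in the 5 coefficients.
Solving, T(t) = -t^4 + 2t³ + 5t² - 4.
Then T(-1) = -2.

-2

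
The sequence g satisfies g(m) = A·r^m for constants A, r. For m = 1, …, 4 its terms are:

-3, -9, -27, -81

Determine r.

Consecutive ratio: -9/(-3) = 3, and -27/(-9) = 3, so r = 3.
Then A·3^1 = -3 gives A = -1, and g(m) = -1·3^m.

3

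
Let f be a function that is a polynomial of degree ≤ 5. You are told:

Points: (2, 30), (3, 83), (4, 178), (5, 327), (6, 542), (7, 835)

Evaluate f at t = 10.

First differences: 53, 95, 149, 215, 293. Second differences: 42, 54, 66, 78. Third differences: 12, 12, 12.
Level-3 differences are constant, so f has degree 3.
Fitting a degree-3 polynomial gives f(t) = 2t³ + 3t² + 2.
Then f(10) = 2302.

2302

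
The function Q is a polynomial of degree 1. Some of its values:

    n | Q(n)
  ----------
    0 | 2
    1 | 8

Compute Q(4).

26

Write Q(n) = an + b; the 2 given values yield a linear system in the 2 coefficients.
Solving, Q(n) = 6n + 2.
Then Q(4) = 26.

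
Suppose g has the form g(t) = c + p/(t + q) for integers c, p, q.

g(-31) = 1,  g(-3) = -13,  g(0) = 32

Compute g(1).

(g(t) − c)(t + q) = p for each data point; the three points give a linear system in c and q, then p follows.
Solving: c = 2, q = 1, p = 30, so g(t) = 2 + 30/(t + 1).
Then g(1) = 2 + 30/2 = 17.

17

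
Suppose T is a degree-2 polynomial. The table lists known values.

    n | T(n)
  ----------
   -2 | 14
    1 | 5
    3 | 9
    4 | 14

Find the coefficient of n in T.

Write T(n) = an² + bn + c; the 4 given values yield a linear system in the 3 coefficients.
Solving, T(n) = n² - 2n + 6.
The coefficient of n is -2.

-2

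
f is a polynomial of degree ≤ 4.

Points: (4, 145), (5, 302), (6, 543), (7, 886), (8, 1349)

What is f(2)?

11

First differences: 157, 241, 343, 463. Second differences: 84, 102, 120. Third differences: 18, 18.
Level-3 differences are constant, so f has degree 3.
Fitting a degree-3 polynomial gives f(m) = 3m³ - 3m² + m - 3.
Then f(2) = 11.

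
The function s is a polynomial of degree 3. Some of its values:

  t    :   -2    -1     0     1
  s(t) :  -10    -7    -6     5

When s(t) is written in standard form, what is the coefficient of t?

4

Write s(t) = at³ + bt² + ct + d; the 4 given values yield a linear system in the 4 coefficients.
Solving, s(t) = 2t³ + 5t² + 4t - 6.
The coefficient of t is 4.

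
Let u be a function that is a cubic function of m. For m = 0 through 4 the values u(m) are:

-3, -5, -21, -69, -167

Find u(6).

-585

Write u(m) = am³ + bm² + cm + d; the 5 given values yield a linear system in the 4 coefficients.
Solving, u(m) = -3m³ + 2m² - m - 3.
Then u(6) = -585.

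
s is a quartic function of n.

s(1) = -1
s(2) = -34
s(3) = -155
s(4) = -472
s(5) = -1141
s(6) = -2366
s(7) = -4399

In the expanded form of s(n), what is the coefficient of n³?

2

First differences: -33, -121, -317, -669, -1225, -2033. Second differences: -88, -196, -352, -556, -808. Third differences: -108, -156, -204, -252. Fourth differences: -48, -48, -48.
Level-4 differences are constant, so s has degree 4.
Fitting a degree-4 polynomial gives s(n) = -2n^4 + 2n³ - 6n² + n + 4.
The coefficient of n³ is 2.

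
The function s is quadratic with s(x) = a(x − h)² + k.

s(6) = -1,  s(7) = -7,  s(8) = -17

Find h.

5

First differences -6, -10; second difference -4 = 2a, so a = -2.
Expanding, the x-coefficient is −2ah = 4h; matching it to the data gives h = 5, and then k = 1.
So s(x) = -2(x − 5)² + 1.
Hence h = 5.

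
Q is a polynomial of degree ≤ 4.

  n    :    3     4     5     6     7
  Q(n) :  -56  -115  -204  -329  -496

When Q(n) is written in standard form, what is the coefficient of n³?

First differences: -59, -89, -125, -167. Second differences: -30, -36, -42. Third differences: -6, -6.
Level-3 differences are constant, so Q has degree 3.
Fitting a degree-3 polynomial gives Q(n) = -n³ - 3n² - n + 1.
The coefficient of n³ is -1.

-1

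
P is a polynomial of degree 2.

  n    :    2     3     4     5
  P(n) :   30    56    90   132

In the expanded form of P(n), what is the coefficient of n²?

First differences: 26, 34, 42. Second differences: 8, 8.
Level-2 differences are constant, so P has degree 2.
Fitting a degree-2 polynomial gives P(n) = 4n² + 6n + 2.
The coefficient of n² is 4.

4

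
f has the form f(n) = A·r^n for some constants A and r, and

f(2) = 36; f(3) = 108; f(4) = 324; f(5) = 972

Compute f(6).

2916

Consecutive ratio: 108/36 = 3, and 324/108 = 3, so r = 3.
Then A·3^2 = 36 gives A = 4, and f(n) = 4·3^n.
f(6) = 4·3^6 = 2916.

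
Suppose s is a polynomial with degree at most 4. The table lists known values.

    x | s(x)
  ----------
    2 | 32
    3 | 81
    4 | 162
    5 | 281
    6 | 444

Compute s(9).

1257

Write s(x) = ax^4 + bx³ + cx² + dx + e; the 5 given values yield a linear system in the 5 coefficients.
Solving, the leading coefficient vanishes, and s(x) = x³ + 7x² - 5x + 6.
Then s(9) = 1257.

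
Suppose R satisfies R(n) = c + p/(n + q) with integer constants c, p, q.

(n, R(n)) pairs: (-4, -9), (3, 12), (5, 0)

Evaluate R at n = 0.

-15

(R(n) − c)(n + q) = p for each data point; the three points give a linear system in c and q, then p follows.
Solving: c = -6, q = -2, p = 18, so R(n) = -6 + 18/(n − 2).
Then R(0) = -6 + 18/(-2) = -15.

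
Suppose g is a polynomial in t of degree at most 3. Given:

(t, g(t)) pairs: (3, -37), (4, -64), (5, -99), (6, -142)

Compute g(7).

-193

Write g(t) = at³ + bt² + ct + d; the 4 given values yield a linear system in the 4 coefficients.
Solving, the leading coefficient vanishes, and g(t) = -4t² + t - 4.
Then g(7) = -193.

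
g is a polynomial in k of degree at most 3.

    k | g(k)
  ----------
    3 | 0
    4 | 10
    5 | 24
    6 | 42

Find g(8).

90

First differences: 10, 14, 18. Second differences: 4, 4.
Level-2 differences are constant, so g has degree 2.
Fitting a degree-2 polynomial gives g(k) = 2k² - 4k - 6.
Then g(8) = 90.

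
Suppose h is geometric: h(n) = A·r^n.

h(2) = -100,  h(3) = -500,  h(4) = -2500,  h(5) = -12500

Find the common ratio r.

5

Consecutive ratio: -500/(-100) = 5, and -2500/(-500) = 5, so r = 5.
Then A·5^2 = -100 gives A = -4, and h(n) = -4·5^n.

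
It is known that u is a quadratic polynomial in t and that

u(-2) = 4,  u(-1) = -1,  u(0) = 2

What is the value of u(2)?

32

Write u(t) = at² + bt + c; the 3 given values yield a linear system in the 3 coefficients.
Solving, u(t) = 4t² + 7t + 2.
Then u(2) = 32.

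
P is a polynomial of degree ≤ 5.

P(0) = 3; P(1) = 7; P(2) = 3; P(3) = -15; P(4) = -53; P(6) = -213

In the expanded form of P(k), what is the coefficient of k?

Write P(k) = ak^5 + bk^4 + ck³ + dk² + ek + p; the 6 given values yield a linear system in the 6 coefficients.
Solving, the top 2 coefficients vanish, and P(k) = -k³ - k² + 6k + 3.
The coefficient of k is 6.

6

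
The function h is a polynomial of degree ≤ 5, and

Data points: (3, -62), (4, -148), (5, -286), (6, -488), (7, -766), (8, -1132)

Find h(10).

-2176

First differences: -86, -138, -202, -278, -366. Second differences: -52, -64, -76, -88. Third differences: -12, -12, -12.
Level-3 differences are constant, so h has degree 3.
Fitting a degree-3 polynomial gives h(m) = -2m³ - 2m² + 2m + 4.
Then h(10) = -2176.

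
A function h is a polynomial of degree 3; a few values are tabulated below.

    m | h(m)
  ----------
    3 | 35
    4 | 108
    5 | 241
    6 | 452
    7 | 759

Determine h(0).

First differences: 73, 133, 211, 307. Second differences: 60, 78, 96. Third differences: 18, 18.
Level-3 differences are constant, so h has degree 3.
Fitting a degree-3 polynomial gives h(m) = 3m³ - 6m² + 4m - 4.
Then h(0) = -4.

-4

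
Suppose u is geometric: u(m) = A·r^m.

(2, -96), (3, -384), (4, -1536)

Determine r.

4

Consecutive ratio: -384/(-96) = 4, and -1536/(-384) = 4, so r = 4.
Then A·4^2 = -96 gives A = -6, and u(m) = -6·4^m.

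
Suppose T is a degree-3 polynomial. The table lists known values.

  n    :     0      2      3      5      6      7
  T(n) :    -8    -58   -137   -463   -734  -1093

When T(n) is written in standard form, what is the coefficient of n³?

Write T(n) = an³ + bn² + cn + d; the 6 given values yield a linear system in the 4 coefficients.
Solving, T(n) = -2n³ - 8n² - n - 8.
The coefficient of n³ is -2.

-2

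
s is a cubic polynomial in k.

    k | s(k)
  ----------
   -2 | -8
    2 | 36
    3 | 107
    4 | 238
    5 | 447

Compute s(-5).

-293

Write s(k) = ak³ + bk² + ck + d; the 5 given values yield a linear system in the 4 coefficients.
Solving, s(k) = 3k³ + 3k² - k + 2.
Then s(-5) = -293.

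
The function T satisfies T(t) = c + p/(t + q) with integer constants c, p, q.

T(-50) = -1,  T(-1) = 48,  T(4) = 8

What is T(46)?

(T(t) − c)(t + q) = p for each data point; the three points give a linear system in c and q, then p follows.
Solving: c = 0, q = 2, p = 48, so T(t) = 48/(t + 2).
Then T(46) = 0 + 48/48 = 1.

1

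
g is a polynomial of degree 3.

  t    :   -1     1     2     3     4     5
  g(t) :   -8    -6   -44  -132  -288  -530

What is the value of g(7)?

-1344

Write g(t) = at³ + bt² + ct + d; the 6 given values yield a linear system in the 4 coefficients.
Solving, g(t) = -3t³ - 7t² + 4t.
Then g(7) = -1344.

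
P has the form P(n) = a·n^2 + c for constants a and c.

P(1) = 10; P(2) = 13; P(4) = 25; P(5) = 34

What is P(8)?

73

From P(1) = 10 and P(2) = 13: 1a + c = 10 and 4a + c = 13.
Subtracting: 3a = 3, so a = 1; then c = 10 − 1·1 = 9.
So P(n) = 1n² + 9, and P(8) = 73.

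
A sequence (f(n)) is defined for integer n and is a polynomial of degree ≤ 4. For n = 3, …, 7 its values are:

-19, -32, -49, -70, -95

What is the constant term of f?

First differences: -13, -17, -21, -25. Second differences: -4, -4, -4.
Level-2 differences are constant, so f has degree 2.
Fitting a degree-2 polynomial gives f(n) = -2n² + n - 4.
The constant term is f(0) = -4.

-4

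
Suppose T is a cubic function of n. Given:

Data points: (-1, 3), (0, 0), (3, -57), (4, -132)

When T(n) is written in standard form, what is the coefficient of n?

Write T(n) = an³ + bn² + cn + d; the 4 given values yield a linear system in the 4 coefficients.
Solving, T(n) = -2n³ - n.
The coefficient of n is -1.

-1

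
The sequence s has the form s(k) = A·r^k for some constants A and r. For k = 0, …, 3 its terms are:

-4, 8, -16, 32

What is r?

-2

Consecutive ratio: 8/(-4) = -2, and -16/8 = -2, so r = -2.
Then A·(-2)^0 = -4 gives A = -4, and s(k) = -4·(-2)^k.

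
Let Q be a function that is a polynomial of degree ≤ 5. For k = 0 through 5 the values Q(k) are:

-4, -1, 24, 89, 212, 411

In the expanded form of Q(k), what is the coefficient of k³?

First differences: 3, 25, 65, 123, 199. Second differences: 22, 40, 58, 76. Third differences: 18, 18, 18.
Level-3 differences are constant, so Q has degree 3.
Fitting a degree-3 polynomial gives Q(k) = 3k³ + 2k² - 2k - 4.
The coefficient of k³ is 3.

3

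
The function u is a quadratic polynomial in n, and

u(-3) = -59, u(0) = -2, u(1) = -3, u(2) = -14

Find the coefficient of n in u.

4

Write u(n) = an² + bn + c; the 4 given values yield a linear system in the 3 coefficients.
Solving, u(n) = -5n² + 4n - 2.
The coefficient of n is 4.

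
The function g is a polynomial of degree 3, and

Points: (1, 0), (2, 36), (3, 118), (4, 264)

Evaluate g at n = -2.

-12

Write g(n) = an³ + bn² + cn + d; the 4 given values yield a linear system in the 4 coefficients.
Solving, g(n) = 3n³ + 5n² - 8.
Then g(-2) = -12.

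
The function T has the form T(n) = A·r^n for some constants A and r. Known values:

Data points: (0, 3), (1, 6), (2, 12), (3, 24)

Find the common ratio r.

2

Consecutive ratio: 6/3 = 2, and 12/6 = 2, so r = 2.
Then A·2^0 = 3 gives A = 3, and T(n) = 3·2^n.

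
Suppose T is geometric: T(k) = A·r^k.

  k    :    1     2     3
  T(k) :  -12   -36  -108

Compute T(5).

Consecutive ratio: -36/(-12) = 3, and -108/(-36) = 3, so r = 3.
Then A·3^1 = -12 gives A = -4, and T(k) = -4·3^k.
T(5) = -4·3^5 = -972.

-972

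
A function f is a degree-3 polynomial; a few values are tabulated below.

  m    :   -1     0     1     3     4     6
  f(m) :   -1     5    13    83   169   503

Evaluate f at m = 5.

305

Write f(m) = am³ + bm² + cm + d; the 6 given values yield a linear system in the 4 coefficients.
Solving, f(m) = 2m³ + m² + 5m + 5.
Then f(5) = 305.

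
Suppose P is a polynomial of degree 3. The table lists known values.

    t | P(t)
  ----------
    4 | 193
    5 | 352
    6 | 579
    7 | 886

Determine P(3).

Write P(t) = at³ + bt² + ct + d; the 4 given values yield a linear system in the 4 coefficients.
Solving, P(t) = 2t³ + 4t² + t - 3.
Then P(3) = 90.

90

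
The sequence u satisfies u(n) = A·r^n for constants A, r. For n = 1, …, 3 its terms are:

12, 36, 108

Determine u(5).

972

Consecutive ratio: 36/12 = 3, and 108/36 = 3, so r = 3.
Then A·3^1 = 12 gives A = 4, and u(n) = 4·3^n.
u(5) = 4·3^5 = 972.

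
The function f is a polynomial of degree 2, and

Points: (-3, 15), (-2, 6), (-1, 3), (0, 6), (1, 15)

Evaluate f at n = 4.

78

Write f(n) = an² + bn + c; the 5 given values yield a linear system in the 3 coefficients.
Solving, f(n) = 3n² + 6n + 6.
Then f(4) = 78.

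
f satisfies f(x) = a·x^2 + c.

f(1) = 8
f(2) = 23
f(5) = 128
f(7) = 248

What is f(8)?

323

From f(1) = 8 and f(2) = 23: 1a + c = 8 and 4a + c = 23.
Subtracting: 3a = 15, so a = 5; then c = 8 − 5·1 = 3.
So f(x) = 5x² + 3, and f(8) = 323.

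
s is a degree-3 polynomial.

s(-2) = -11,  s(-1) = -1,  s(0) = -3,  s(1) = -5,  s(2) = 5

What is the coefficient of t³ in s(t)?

2

First differences: 10, -2, -2, 10. Second differences: -12, 0, 12. Third differences: 12, 12.
Level-3 differences are constant, so s has degree 3.
Fitting a degree-3 polynomial gives s(t) = 2t³ - 4t - 3.
The coefficient of t³ is 2.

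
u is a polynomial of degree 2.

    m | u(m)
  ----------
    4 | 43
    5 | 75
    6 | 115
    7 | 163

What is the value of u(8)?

219

First differences: 32, 40, 48. Second differences: 8, 8.
Level-2 differences are constant, so u has degree 2.
Extending the table by one column gives the next first difference 56, so u(8) = 163 + 56 = 219.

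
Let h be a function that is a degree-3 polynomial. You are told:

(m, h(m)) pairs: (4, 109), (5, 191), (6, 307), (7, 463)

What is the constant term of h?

Write h(m) = am³ + bm² + cm + d; the 4 given values yield a linear system in the 4 coefficients.
Solving, h(m) = m³ + 2m² + 3m + 1.
The constant term is h(0) = 1.

1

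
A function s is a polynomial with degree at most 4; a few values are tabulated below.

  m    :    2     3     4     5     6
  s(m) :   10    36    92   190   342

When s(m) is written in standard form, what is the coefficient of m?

Write s(m) = am^4 + bm³ + cm² + dm + e; the 5 given values yield a linear system in the 5 coefficients.
Solving, the leading coefficient vanishes, and s(m) = 2m³ - 3m² + 3m.
The coefficient of m is 3.

3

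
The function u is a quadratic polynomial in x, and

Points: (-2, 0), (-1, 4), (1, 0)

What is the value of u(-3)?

Write u(x) = ax² + bx + c; the 3 given values yield a linear system in the 3 coefficients.
Solving, u(x) = -2x² - 2x + 4.
Then u(-3) = -8.

-8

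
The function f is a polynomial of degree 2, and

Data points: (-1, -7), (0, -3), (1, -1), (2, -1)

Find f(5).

-13

First differences: 4, 2, 0. Second differences: -2, -2.
Level-2 differences are constant, so f has degree 2.
Fitting a degree-2 polynomial gives f(k) = -k² + 3k - 3.
Then f(5) = -13.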